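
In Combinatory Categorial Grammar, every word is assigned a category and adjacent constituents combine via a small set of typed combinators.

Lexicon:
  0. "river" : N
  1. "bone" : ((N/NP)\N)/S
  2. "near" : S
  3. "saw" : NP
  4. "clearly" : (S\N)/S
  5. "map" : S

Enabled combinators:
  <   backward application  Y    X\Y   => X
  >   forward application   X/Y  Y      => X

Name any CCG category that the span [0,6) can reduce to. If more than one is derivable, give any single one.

[0,6] S   <
  [0,4] N   >
    [0,3] N/NP   <
      [0,1] "river" : N
      [1,3] (N/NP)\N   >
        [1,2] "bone" : ((N/NP)\N)/S
        [2,3] "near" : S
    [3,4] "saw" : NP
  [4,6] S\N   >
    [4,5] "clearly" : (S\N)/S
    [5,6] "map" : S

S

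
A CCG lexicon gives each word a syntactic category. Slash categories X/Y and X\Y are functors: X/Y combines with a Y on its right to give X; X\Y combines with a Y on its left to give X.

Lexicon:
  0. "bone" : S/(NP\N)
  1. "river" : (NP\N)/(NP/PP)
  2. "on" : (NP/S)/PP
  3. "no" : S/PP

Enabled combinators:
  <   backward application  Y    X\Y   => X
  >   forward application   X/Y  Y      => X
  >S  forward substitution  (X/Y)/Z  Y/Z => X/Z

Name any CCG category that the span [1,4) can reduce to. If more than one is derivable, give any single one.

[0,4] S   >
  [0,1] "bone" : S/(NP\N)
  [1,4] NP\N   >
    [1,2] "river" : (NP\N)/(NP/PP)
    [2,4] NP/PP   >S
      [2,3] "on" : (NP/S)/PP
      [3,4] "no" : S/PP

NP\N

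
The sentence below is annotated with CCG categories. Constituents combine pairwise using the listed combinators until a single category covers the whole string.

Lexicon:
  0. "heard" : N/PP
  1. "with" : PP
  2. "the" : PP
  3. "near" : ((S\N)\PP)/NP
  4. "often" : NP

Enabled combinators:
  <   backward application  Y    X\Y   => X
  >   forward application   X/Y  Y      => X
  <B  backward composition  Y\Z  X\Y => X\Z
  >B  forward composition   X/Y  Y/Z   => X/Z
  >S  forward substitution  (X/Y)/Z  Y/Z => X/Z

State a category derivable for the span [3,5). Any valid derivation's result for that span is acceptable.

(S\N)\PP

[0,5] S   <
  [0,2] N   >
    [0,1] "heard" : N/PP
    [1,2] "with" : PP
  [2,5] S\N   <
    [2,3] "the" : PP
    [3,5] (S\N)\PP   >
      [3,4] "near" : ((S\N)\PP)/NP
      [4,5] "often" : NP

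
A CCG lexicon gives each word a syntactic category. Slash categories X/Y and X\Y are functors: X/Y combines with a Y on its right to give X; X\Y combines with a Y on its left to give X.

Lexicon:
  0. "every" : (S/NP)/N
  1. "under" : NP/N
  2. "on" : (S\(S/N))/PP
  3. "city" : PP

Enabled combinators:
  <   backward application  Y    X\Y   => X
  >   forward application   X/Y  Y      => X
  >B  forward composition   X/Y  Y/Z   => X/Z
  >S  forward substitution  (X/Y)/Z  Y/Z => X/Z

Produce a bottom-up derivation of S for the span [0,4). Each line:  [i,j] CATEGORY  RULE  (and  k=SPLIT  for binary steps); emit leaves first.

[0,1] (S/NP)/N  lex  "every"
[1,2] NP/N  lex  "under"
[0,2] S/N  >S  k=1
[2,3] (S\(S/N))/PP  lex  "on"
[3,4] PP  lex  "city"
[2,4] S\(S/N)  >  k=3
[0,4] S  <  k=2

[0,4] S   <
  [0,2] S/N   >S
    [0,1] "every" : (S/NP)/N
    [1,2] "under" : NP/N
  [2,4] S\(S/N)   >
    [2,3] "on" : (S\(S/N))/PP
    [3,4] "city" : PP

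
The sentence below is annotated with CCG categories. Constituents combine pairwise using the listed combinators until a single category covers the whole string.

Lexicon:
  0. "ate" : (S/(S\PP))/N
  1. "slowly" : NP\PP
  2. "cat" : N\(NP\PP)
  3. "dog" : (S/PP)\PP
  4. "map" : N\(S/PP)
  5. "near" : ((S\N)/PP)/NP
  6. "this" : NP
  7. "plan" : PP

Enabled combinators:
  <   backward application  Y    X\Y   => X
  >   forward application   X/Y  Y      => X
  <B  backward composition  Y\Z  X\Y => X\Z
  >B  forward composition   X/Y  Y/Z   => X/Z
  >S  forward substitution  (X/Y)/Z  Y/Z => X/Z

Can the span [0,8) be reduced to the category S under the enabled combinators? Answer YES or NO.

YES

[0,8] S   >
  [0,3] S/(S\PP)   >
    [0,1] "ate" : (S/(S\PP))/N
    [1,3] N   <
      [1,2] "slowly" : NP\PP
      [2,3] "cat" : N\(NP\PP)
  [3,8] S\PP   <B
    [3,5] N\PP   <B
      [3,4] "dog" : (S/PP)\PP
      [4,5] "map" : N\(S/PP)
    [5,8] S\N   >
      [5,7] (S\N)/PP   >
        [5,6] "near" : ((S\N)/PP)/NP
        [6,7] "this" : NP
      [7,8] "plan" : PP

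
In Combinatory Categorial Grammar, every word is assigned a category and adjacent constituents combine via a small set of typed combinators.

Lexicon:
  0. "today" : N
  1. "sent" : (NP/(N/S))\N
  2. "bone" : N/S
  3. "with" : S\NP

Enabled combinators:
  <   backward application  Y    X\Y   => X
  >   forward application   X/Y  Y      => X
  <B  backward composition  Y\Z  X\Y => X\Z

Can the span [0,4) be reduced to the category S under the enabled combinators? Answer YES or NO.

YES

[0,4] S   <
  [0,3] NP   >
    [0,2] NP/(N/S)   <
      [0,1] "today" : N
      [1,2] "sent" : (NP/(N/S))\N
    [2,3] "bone" : N/S
  [3,4] "with" : S\NP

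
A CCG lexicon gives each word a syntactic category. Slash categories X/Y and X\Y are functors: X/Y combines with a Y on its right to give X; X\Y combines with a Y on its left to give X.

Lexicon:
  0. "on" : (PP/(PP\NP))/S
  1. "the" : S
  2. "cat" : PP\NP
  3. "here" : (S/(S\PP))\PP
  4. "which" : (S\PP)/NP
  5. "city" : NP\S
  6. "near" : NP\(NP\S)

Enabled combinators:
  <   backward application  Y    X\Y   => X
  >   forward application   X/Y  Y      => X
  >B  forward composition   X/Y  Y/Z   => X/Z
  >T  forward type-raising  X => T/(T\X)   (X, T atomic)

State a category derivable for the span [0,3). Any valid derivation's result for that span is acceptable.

PP

[0,7] S   >
  [0,4] S/(S\PP)   <
    [0,3] PP   >
      [0,2] PP/(PP\NP)   >
        [0,1] "on" : (PP/(PP\NP))/S
        [1,2] "the" : S
      [2,3] "cat" : PP\NP
    [3,4] "here" : (S/(S\PP))\PP
  [4,7] S\PP   >
    [4,5] "which" : (S\PP)/NP
    [5,7] NP   <
      [5,6] "city" : NP\S
      [6,7] "near" : NP\(NP\S)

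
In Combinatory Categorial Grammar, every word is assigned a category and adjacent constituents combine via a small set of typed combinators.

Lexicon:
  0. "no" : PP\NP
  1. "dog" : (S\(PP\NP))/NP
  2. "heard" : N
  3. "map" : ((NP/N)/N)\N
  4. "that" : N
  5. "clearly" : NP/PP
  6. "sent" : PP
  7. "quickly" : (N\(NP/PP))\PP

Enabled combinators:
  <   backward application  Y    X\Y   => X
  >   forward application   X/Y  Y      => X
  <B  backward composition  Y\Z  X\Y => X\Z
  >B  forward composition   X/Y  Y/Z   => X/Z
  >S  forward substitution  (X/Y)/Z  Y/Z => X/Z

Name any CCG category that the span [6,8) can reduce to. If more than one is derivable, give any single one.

N\(NP/PP)

[0,8] S   <
  [0,1] "no" : PP\NP
  [1,8] S\(PP\NP)   >
    [1,2] "dog" : (S\(PP\NP))/NP
    [2,8] NP   >
      [2,5] NP/N   >
        [2,4] (NP/N)/N   <
          [2,3] "heard" : N
          [3,4] "map" : ((NP/N)/N)\N
        [4,5] "that" : N
      [5,8] N   <
        [5,6] "clearly" : NP/PP
        [6,8] N\(NP/PP)   <
          [6,7] "sent" : PP
          [7,8] "quickly" : (N\(NP/PP))\PP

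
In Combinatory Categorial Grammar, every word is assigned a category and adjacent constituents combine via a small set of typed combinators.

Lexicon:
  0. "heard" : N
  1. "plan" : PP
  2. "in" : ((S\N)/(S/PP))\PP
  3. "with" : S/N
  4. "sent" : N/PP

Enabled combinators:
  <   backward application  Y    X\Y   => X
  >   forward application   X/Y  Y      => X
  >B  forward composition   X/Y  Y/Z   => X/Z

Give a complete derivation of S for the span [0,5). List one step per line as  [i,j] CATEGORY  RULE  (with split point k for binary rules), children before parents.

[0,5] S   <
  [0,1] "heard" : N
  [1,5] S\N   >
    [1,3] (S\N)/(S/PP)   <
      [1,2] "plan" : PP
      [2,3] "in" : ((S\N)/(S/PP))\PP
    [3,5] S/PP   >B
      [3,4] "with" : S/N
      [4,5] "sent" : N/PP

[0,1] N  lex  "heard"
[1,2] PP  lex  "plan"
[2,3] ((S\N)/(S/PP))\PP  lex  "in"
[1,3] (S\N)/(S/PP)  <  k=2
[3,4] S/N  lex  "with"
[4,5] N/PP  lex  "sent"
[3,5] S/PP  >B  k=4
[1,5] S\N  >  k=3
[0,5] S  <  k=1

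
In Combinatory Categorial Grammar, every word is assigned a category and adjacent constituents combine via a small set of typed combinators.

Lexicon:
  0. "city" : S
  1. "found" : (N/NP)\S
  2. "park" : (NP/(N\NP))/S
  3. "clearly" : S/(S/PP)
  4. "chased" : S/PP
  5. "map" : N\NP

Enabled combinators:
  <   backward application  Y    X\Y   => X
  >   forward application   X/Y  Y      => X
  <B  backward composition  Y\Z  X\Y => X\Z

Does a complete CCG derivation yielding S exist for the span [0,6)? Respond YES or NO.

NO

S (N/NP)\S (NP/(N\NP))/S S/(S/PP) S/PP N\NP
CKY chart[0,6] = {N}; S ∉ chart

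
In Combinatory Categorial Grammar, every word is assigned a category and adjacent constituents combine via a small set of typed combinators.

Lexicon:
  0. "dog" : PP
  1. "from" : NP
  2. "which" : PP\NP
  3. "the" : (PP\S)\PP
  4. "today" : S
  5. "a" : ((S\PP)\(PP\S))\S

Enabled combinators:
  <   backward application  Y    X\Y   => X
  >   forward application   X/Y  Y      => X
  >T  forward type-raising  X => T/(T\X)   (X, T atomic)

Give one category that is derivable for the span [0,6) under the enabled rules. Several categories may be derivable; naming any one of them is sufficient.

[0,6] S   <
  [0,1] "dog" : PP
  [1,6] S\PP   <
    [1,4] PP\S   <
      [1,3] PP   <
        [1,2] "from" : NP
        [2,3] "which" : PP\NP
      [3,4] "the" : (PP\S)\PP
    [4,6] (S\PP)\(PP\S)   <
      [4,5] "today" : S
      [5,6] "a" : ((S\PP)\(PP\S))\S

S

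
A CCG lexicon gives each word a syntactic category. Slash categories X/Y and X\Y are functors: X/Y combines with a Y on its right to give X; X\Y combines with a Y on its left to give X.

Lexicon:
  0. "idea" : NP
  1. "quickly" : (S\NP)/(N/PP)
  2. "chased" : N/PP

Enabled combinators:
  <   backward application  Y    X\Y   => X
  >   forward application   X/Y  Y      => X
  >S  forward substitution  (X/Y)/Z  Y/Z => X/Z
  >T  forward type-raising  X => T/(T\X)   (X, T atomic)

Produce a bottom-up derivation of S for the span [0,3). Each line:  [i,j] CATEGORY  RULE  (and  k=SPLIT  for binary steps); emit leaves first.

[0,3] S   >
  [0,1] S/(S\NP)   >T
    [0,1] "idea" : NP
  [1,3] S\NP   >
    [1,2] "quickly" : (S\NP)/(N/PP)
    [2,3] "chased" : N/PP

[0,1] NP  lex  "idea"
[0,1] S/(S\NP)  >T
[1,2] (S\NP)/(N/PP)  lex  "quickly"
[2,3] N/PP  lex  "chased"
[1,3] S\NP  >  k=2
[0,3] S  >  k=1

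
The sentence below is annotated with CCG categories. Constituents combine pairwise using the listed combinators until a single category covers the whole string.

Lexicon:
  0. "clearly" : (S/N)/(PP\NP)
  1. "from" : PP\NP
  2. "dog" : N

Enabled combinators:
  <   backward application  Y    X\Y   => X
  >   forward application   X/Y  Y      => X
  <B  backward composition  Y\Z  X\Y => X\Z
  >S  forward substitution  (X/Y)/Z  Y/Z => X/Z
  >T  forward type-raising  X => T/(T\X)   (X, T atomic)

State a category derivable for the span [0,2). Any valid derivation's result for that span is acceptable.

S/N

[0,3] S   >
  [0,2] S/N   >
    [0,1] "clearly" : (S/N)/(PP\NP)
    [1,2] "from" : PP\NP
  [2,3] "dog" : N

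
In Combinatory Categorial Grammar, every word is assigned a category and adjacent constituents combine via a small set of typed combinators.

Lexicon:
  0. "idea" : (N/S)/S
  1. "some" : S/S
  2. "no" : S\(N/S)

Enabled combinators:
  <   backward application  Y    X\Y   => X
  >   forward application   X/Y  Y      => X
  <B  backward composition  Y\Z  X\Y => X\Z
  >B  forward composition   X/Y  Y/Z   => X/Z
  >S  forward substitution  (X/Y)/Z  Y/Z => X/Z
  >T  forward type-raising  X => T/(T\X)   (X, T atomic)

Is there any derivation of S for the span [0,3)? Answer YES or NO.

YES

[0,3] S   <
  [0,2] N/S   >S
    [0,1] "idea" : (N/S)/S
    [1,2] "some" : S/S
  [2,3] "no" : S\(N/S)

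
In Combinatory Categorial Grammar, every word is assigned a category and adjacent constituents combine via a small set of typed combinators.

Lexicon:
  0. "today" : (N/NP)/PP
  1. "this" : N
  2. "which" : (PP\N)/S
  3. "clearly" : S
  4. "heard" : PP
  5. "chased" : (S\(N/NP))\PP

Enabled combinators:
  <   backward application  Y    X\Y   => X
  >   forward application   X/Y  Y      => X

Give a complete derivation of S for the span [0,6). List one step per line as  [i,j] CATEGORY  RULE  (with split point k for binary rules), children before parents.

[0,1] (N/NP)/PP  lex  "today"
[1,2] N  lex  "this"
[2,3] (PP\N)/S  lex  "which"
[3,4] S  lex  "clearly"
[2,4] PP\N  >  k=3
[1,4] PP  <  k=2
[0,4] N/NP  >  k=1
[4,5] PP  lex  "heard"
[5,6] (S\(N/NP))\PP  lex  "chased"
[4,6] S\(N/NP)  <  k=5
[0,6] S  <  k=4

[0,6] S   <
  [0,4] N/NP   >
    [0,1] "today" : (N/NP)/PP
    [1,4] PP   <
      [1,2] "this" : N
      [2,4] PP\N   >
        [2,3] "which" : (PP\N)/S
        [3,4] "clearly" : S
  [4,6] S\(N/NP)   <
    [4,5] "heard" : PP
    [5,6] "chased" : (S\(N/NP))\PP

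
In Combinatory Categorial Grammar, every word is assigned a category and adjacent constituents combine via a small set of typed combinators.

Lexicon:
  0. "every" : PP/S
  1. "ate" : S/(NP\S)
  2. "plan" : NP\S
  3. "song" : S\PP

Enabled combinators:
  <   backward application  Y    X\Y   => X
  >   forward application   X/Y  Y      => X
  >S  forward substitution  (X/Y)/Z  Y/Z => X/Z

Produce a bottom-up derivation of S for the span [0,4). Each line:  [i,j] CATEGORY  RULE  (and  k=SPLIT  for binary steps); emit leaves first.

[0,4] S   <
  [0,3] PP   >
    [0,1] "every" : PP/S
    [1,3] S   >
      [1,2] "ate" : S/(NP\S)
      [2,3] "plan" : NP\S
  [3,4] "song" : S\PP

[0,1] PP/S  lex  "every"
[1,2] S/(NP\S)  lex  "ate"
[2,3] NP\S  lex  "plan"
[1,3] S  >  k=2
[0,3] PP  >  k=1
[3,4] S\PP  lex  "song"
[0,4] S  <  k=3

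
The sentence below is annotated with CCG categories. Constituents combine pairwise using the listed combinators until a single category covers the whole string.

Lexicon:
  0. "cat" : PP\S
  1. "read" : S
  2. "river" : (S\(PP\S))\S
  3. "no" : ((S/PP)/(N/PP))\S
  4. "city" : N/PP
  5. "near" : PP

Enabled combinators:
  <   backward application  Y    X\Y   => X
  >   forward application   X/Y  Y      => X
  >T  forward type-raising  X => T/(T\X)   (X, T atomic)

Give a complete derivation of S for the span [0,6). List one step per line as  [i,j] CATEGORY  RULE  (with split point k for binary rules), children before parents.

[0,6] S   >
  [0,5] S/PP   >
    [0,4] (S/PP)/(N/PP)   <
      [0,3] S   <
        [0,1] "cat" : PP\S
        [1,3] S\(PP\S)   <
          [1,2] "read" : S
          [2,3] "river" : (S\(PP\S))\S
      [3,4] "no" : ((S/PP)/(N/PP))\S
    [4,5] "city" : N/PP
  [5,6] "near" : PP

[0,1] PP\S  lex  "cat"
[1,2] S  lex  "read"
[2,3] (S\(PP\S))\S  lex  "river"
[1,3] S\(PP\S)  <  k=2
[0,3] S  <  k=1
[3,4] ((S/PP)/(N/PP))\S  lex  "no"
[0,4] (S/PP)/(N/PP)  <  k=3
[4,5] N/PP  lex  "city"
[0,5] S/PP  >  k=4
[5,6] PP  lex  "near"
[0,6] S  >  k=5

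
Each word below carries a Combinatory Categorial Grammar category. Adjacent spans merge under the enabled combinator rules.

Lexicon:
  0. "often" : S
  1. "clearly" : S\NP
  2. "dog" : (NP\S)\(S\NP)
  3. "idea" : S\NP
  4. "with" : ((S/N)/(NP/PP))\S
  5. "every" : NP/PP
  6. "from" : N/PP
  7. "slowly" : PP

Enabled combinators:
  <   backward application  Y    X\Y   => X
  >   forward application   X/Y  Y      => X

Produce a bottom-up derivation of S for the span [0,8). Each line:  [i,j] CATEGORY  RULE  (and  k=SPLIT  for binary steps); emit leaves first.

[0,8] S   >
  [0,6] S/N   >
    [0,5] (S/N)/(NP/PP)   <
      [0,4] S   <
        [0,3] NP   <
          [0,1] "often" : S
          [1,3] NP\S   <
            [1,2] "clearly" : S\NP
            [2,3] "dog" : (NP\S)\(S\NP)
        [3,4] "idea" : S\NP
      [4,5] "with" : ((S/N)/(NP/PP))\S
    [5,6] "every" : NP/PP
  [6,8] N   >
    [6,7] "from" : N/PP
    [7,8] "slowly" : PP

[0,1] S  lex  "often"
[1,2] S\NP  lex  "clearly"
[2,3] (NP\S)\(S\NP)  lex  "dog"
[1,3] NP\S  <  k=2
[0,3] NP  <  k=1
[3,4] S\NP  lex  "idea"
[0,4] S  <  k=3
[4,5] ((S/N)/(NP/PP))\S  lex  "with"
[0,5] (S/N)/(NP/PP)  <  k=4
[5,6] NP/PP  lex  "every"
[0,6] S/N  >  k=5
[6,7] N/PP  lex  "from"
[7,8] PP  lex  "slowly"
[6,8] N  >  k=7
[0,8] S  >  k=6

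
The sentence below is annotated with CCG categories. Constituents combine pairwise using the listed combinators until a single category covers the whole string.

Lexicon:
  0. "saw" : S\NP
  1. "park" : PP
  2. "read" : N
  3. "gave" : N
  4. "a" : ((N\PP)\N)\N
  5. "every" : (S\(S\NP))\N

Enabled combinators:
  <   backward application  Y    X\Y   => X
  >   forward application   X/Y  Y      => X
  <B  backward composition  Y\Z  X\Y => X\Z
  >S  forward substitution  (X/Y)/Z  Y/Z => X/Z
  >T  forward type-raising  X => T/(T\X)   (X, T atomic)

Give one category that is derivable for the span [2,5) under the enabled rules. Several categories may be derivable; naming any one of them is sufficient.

N\PP

[0,6] S   <
  [0,1] "saw" : S\NP
  [1,6] S\(S\NP)   <
    [1,5] N   <
      [1,2] "park" : PP
      [2,5] N\PP   <
        [2,3] "read" : N
        [3,5] (N\PP)\N   <
          [3,4] "gave" : N
          [4,5] "a" : ((N\PP)\N)\N
    [5,6] "every" : (S\(S\NP))\N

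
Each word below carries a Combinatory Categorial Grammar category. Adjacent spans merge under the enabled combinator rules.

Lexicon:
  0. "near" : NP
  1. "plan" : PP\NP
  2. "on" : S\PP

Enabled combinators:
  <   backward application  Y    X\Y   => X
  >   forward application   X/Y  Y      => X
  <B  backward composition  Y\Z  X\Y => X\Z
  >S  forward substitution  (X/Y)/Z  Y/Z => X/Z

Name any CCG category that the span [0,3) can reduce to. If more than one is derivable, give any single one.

[0,3] S   <
  [0,2] PP   <
    [0,1] "near" : NP
    [1,2] "plan" : PP\NP
  [2,3] "on" : S\PP

S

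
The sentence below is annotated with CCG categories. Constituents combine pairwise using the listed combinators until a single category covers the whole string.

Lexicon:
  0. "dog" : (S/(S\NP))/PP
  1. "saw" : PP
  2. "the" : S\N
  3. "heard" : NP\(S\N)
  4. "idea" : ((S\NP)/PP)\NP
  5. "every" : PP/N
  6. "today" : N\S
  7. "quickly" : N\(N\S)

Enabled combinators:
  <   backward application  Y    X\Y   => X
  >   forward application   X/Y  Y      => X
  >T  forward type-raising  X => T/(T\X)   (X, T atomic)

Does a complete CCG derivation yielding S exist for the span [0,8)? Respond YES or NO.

YES

[0,8] S   >
  [0,2] S/(S\NP)   >
    [0,1] "dog" : (S/(S\NP))/PP
    [1,2] "saw" : PP
  [2,8] S\NP   >
    [2,5] (S\NP)/PP   <
      [2,4] NP   <
        [2,3] "the" : S\N
        [3,4] "heard" : NP\(S\N)
      [4,5] "idea" : ((S\NP)/PP)\NP
    [5,8] PP   >
      [5,6] "every" : PP/N
      [6,8] N   <
        [6,7] "today" : N\S
        [7,8] "quickly" : N\(N\S)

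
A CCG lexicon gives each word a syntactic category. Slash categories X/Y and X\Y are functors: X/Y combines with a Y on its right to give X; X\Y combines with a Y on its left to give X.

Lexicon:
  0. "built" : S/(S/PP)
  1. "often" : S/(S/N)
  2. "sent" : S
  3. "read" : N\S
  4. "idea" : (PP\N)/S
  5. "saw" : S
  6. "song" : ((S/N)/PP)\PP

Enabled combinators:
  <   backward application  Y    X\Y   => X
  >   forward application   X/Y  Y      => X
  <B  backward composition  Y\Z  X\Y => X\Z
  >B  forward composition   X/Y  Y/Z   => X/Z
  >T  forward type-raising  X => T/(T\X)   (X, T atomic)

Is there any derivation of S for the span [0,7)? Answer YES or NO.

YES

[0,7] S   >
  [0,1] "built" : S/(S/PP)
  [1,7] S/PP   >B
    [1,2] "often" : S/(S/N)
    [2,7] (S/N)/PP   <
      [2,6] PP   >
        [2,3] PP/(PP\S)   >T
          [2,3] "sent" : S
        [3,6] PP\S   <B
          [3,4] "read" : N\S
          [4,6] PP\N   >
            [4,5] "idea" : (PP\N)/S
            [5,6] "saw" : S
      [6,7] "song" : ((S/N)/PP)\PP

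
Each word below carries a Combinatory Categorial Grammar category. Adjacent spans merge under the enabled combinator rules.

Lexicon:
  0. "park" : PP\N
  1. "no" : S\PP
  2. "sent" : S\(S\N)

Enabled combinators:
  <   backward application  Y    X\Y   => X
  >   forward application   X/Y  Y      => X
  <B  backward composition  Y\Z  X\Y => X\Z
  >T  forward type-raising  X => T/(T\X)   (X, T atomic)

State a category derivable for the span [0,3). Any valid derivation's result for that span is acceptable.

S

[0,3] S   <
  [0,2] S\N   <B
    [0,1] "park" : PP\N
    [1,2] "no" : S\PP
  [2,3] "sent" : S\(S\N)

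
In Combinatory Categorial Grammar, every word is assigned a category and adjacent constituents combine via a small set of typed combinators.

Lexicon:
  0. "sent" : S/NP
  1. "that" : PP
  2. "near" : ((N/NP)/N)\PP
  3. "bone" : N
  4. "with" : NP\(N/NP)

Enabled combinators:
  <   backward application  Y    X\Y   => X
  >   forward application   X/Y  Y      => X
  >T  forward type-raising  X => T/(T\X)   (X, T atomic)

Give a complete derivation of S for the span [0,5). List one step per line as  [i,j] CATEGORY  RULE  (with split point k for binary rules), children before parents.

[0,5] S   >
  [0,1] "sent" : S/NP
  [1,5] NP   <
    [1,4] N/NP   >
      [1,3] (N/NP)/N   <
        [1,2] "that" : PP
        [2,3] "near" : ((N/NP)/N)\PP
      [3,4] "bone" : N
    [4,5] "with" : NP\(N/NP)

[0,1] S/NP  lex  "sent"
[1,2] PP  lex  "that"
[2,3] ((N/NP)/N)\PP  lex  "near"
[1,3] (N/NP)/N  <  k=2
[3,4] N  lex  "bone"
[1,4] N/NP  >  k=3
[4,5] NP\(N/NP)  lex  "with"
[1,5] NP  <  k=4
[0,5] S  >  k=1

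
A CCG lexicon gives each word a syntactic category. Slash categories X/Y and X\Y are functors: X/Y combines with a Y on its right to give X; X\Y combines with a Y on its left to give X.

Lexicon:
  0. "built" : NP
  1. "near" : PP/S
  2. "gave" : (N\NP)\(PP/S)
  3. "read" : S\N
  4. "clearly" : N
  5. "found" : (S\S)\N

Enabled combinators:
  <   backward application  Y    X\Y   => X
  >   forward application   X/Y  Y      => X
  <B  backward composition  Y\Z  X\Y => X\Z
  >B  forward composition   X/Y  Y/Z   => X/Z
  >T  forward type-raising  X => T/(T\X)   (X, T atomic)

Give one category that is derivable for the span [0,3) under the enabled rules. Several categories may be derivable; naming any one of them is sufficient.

N

[0,6] S   <
  [0,3] N   <
    [0,1] "built" : NP
    [1,3] N\NP   <
      [1,2] "near" : PP/S
      [2,3] "gave" : (N\NP)\(PP/S)
  [3,6] S\N   <B
    [3,4] "read" : S\N
    [4,6] S\S   <
      [4,5] "clearly" : N
      [5,6] "found" : (S\S)\N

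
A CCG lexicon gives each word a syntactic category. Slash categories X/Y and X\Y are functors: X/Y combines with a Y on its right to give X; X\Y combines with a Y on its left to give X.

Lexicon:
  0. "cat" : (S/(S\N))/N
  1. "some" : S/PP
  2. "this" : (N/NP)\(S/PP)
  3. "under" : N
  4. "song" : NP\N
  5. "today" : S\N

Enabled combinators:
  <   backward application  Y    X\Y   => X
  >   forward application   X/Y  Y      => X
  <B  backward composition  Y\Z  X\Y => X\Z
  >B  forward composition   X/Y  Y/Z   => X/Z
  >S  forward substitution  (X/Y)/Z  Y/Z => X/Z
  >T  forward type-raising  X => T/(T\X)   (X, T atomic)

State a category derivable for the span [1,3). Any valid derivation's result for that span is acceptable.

N/NP

[0,6] S   >
  [0,5] S/(S\N)   >
    [0,1] "cat" : (S/(S\N))/N
    [1,5] N   >
      [1,3] N/NP   <
        [1,2] "some" : S/PP
        [2,3] "this" : (N/NP)\(S/PP)
      [3,5] NP   >
        [3,4] NP/(NP\N)   >T
          [3,4] "under" : N
        [4,5] "song" : NP\N
  [5,6] "today" : S\N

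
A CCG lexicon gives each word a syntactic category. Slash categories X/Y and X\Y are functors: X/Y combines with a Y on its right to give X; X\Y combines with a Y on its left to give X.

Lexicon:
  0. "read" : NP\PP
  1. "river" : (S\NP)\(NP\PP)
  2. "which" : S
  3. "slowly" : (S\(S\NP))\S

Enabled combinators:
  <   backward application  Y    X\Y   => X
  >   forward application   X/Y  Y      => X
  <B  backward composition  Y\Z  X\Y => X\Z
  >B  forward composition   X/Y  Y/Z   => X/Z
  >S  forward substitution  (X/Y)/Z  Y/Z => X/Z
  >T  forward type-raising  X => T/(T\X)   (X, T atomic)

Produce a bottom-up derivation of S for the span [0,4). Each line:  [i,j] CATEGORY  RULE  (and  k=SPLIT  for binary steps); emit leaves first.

[0,4] S   <
  [0,2] S\NP   <
    [0,1] "read" : NP\PP
    [1,2] "river" : (S\NP)\(NP\PP)
  [2,4] S\(S\NP)   <
    [2,3] "which" : S
    [3,4] "slowly" : (S\(S\NP))\S

[0,1] NP\PP  lex  "read"
[1,2] (S\NP)\(NP\PP)  lex  "river"
[0,2] S\NP  <  k=1
[2,3] S  lex  "which"
[3,4] (S\(S\NP))\S  lex  "slowly"
[2,4] S\(S\NP)  <  k=3
[0,4] S  <  k=2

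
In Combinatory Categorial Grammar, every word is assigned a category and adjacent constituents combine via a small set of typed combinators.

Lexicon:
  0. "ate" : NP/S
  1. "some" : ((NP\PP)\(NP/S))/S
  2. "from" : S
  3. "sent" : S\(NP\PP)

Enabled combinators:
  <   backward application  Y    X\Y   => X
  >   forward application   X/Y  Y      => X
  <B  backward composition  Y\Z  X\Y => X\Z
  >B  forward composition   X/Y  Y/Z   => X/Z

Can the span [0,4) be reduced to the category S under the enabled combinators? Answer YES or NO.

[0,4] S   <
  [0,3] NP\PP   <
    [0,1] "ate" : NP/S
    [1,3] (NP\PP)\(NP/S)   >
      [1,2] "some" : ((NP\PP)\(NP/S))/S
      [2,3] "from" : S
  [3,4] "sent" : S\(NP\PP)

YES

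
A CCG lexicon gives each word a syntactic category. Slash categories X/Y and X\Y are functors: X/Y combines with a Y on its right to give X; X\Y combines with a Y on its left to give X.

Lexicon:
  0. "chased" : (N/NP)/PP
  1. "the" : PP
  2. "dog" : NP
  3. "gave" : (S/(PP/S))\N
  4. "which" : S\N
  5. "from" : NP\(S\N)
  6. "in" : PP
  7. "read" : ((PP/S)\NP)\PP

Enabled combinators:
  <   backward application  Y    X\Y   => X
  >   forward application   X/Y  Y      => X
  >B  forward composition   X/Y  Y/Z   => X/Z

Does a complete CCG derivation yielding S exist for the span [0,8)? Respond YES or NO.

[0,8] S   >
  [0,4] S/(PP/S)   <
    [0,3] N   >
      [0,2] N/NP   >
        [0,1] "chased" : (N/NP)/PP
        [1,2] "the" : PP
      [2,3] "dog" : NP
    [3,4] "gave" : (S/(PP/S))\N
  [4,8] PP/S   <
    [4,6] NP   <
      [4,5] "which" : S\N
      [5,6] "from" : NP\(S\N)
    [6,8] (PP/S)\NP   <
      [6,7] "in" : PP
      [7,8] "read" : ((PP/S)\NP)\PP

YES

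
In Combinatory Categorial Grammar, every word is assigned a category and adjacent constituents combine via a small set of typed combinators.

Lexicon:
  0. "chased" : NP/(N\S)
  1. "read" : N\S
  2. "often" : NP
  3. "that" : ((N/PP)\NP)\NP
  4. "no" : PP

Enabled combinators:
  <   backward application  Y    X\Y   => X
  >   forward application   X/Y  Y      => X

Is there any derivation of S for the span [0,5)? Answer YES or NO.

NO

NP/(N\S) N\S NP ((N/PP)\NP)\NP PP
CKY chart[0,5] = {N}; S ∉ chart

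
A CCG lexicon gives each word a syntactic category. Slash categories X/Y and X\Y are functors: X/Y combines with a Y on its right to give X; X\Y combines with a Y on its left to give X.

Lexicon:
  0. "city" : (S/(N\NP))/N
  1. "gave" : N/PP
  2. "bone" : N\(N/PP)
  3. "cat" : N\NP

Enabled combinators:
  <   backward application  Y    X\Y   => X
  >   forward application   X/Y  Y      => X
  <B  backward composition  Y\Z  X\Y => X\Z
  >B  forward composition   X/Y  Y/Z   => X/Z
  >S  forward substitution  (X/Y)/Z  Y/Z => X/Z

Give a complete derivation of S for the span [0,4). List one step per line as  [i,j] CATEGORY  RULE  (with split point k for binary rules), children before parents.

[0,1] (S/(N\NP))/N  lex  "city"
[1,2] N/PP  lex  "gave"
[2,3] N\(N/PP)  lex  "bone"
[1,3] N  <  k=2
[0,3] S/(N\NP)  >  k=1
[3,4] N\NP  lex  "cat"
[0,4] S  >  k=3

[0,4] S   >
  [0,3] S/(N\NP)   >
    [0,1] "city" : (S/(N\NP))/N
    [1,3] N   <
      [1,2] "gave" : N/PP
      [2,3] "bone" : N\(N/PP)
  [3,4] "cat" : N\NP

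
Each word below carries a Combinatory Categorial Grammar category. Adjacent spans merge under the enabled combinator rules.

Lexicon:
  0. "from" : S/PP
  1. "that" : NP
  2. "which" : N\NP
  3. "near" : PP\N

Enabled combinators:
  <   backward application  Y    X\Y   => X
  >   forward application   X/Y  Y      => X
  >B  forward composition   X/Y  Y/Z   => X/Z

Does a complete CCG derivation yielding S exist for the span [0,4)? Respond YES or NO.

[0,4] S   >
  [0,1] "from" : S/PP
  [1,4] PP   <
    [1,3] N   <
      [1,2] "that" : NP
      [2,3] "which" : N\NP
    [3,4] "near" : PP\N

YES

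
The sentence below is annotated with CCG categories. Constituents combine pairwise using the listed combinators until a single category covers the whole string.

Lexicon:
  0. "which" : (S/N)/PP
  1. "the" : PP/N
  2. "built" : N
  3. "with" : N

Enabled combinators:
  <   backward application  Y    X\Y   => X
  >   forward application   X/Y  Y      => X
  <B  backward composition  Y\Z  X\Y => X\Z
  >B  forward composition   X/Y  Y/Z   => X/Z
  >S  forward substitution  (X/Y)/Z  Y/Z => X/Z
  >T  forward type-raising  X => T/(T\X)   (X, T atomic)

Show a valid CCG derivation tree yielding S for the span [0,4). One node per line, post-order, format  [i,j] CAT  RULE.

[0,1] (S/N)/PP  lex  "which"
[1,2] PP/N  lex  "the"
[2,3] N  lex  "built"
[1,3] PP  >  k=2
[0,3] S/N  >  k=1
[3,4] N  lex  "with"
[0,4] S  >  k=3

[0,4] S   >
  [0,3] S/N   >
    [0,1] "which" : (S/N)/PP
    [1,3] PP   >
      [1,2] "the" : PP/N
      [2,3] "built" : N
  [3,4] "with" : N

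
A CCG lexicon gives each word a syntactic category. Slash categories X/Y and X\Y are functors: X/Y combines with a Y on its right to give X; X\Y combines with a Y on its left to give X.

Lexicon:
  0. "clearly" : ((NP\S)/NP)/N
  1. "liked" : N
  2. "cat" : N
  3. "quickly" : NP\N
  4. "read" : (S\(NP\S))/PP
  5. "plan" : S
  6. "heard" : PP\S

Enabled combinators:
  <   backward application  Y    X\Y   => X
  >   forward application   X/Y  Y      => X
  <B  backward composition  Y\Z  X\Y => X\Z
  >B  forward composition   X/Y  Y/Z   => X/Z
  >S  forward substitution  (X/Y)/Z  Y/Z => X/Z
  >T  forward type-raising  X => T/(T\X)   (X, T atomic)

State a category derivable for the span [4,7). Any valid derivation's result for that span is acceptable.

S\(NP\S)

[0,7] S   <
  [0,4] NP\S   >
    [0,2] (NP\S)/NP   >
      [0,1] "clearly" : ((NP\S)/NP)/N
      [1,2] "liked" : N
    [2,4] NP   >
      [2,3] NP/(NP\N)   >T
        [2,3] "cat" : N
      [3,4] "quickly" : NP\N
  [4,7] S\(NP\S)   >
    [4,5] "read" : (S\(NP\S))/PP
    [5,7] PP   <
      [5,6] "plan" : S
      [6,7] "heard" : PP\S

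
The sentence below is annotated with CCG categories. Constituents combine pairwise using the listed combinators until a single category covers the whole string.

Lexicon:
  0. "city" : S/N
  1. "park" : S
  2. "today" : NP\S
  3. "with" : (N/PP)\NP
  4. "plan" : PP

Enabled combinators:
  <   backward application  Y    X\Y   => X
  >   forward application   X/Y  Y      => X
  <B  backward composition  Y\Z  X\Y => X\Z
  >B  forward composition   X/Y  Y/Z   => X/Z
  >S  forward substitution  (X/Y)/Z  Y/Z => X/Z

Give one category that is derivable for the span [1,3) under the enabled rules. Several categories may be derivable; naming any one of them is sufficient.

NP

[0,5] S   >
  [0,1] "city" : S/N
  [1,5] N   >
    [1,4] N/PP   <
      [1,3] NP   <
        [1,2] "park" : S
        [2,3] "today" : NP\S
      [3,4] "with" : (N/PP)\NP
    [4,5] "plan" : PP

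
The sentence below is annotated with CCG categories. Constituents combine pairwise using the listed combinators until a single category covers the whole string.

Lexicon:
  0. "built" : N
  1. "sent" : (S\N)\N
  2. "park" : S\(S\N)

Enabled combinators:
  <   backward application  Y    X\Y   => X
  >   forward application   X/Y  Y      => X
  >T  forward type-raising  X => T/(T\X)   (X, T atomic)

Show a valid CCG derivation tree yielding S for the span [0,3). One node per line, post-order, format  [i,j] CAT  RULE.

[0,1] N  lex  "built"
[1,2] (S\N)\N  lex  "sent"
[0,2] S\N  <  k=1
[2,3] S\(S\N)  lex  "park"
[0,3] S  <  k=2

[0,3] S   <
  [0,2] S\N   <
    [0,1] "built" : N
    [1,2] "sent" : (S\N)\N
  [2,3] "park" : S\(S\N)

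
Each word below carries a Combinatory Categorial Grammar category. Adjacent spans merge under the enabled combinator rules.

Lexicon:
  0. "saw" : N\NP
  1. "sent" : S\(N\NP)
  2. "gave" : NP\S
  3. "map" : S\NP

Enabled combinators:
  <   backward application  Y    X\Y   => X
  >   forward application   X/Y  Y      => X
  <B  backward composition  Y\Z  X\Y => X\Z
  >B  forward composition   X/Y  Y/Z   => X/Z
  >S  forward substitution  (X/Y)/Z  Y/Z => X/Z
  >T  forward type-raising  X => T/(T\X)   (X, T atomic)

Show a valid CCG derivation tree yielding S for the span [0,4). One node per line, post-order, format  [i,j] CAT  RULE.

[0,1] N\NP  lex  "saw"
[1,2] S\(N\NP)  lex  "sent"
[0,2] S  <  k=1
[2,3] NP\S  lex  "gave"
[0,3] NP  <  k=2
[3,4] S\NP  lex  "map"
[0,4] S  <  k=3

[0,4] S   <
  [0,3] NP   <
    [0,2] S   <
      [0,1] "saw" : N\NP
      [1,2] "sent" : S\(N\NP)
    [2,3] "gave" : NP\S
  [3,4] "map" : S\NP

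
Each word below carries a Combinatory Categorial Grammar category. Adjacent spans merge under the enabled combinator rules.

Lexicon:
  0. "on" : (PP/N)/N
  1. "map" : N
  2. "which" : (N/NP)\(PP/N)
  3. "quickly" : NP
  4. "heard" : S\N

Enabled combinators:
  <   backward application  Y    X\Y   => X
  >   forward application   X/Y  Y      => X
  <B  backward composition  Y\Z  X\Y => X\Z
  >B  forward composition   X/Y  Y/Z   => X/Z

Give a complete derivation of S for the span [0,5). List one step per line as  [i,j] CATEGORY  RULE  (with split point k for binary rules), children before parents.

[0,1] (PP/N)/N  lex  "on"
[1,2] N  lex  "map"
[0,2] PP/N  >  k=1
[2,3] (N/NP)\(PP/N)  lex  "which"
[0,3] N/NP  <  k=2
[3,4] NP  lex  "quickly"
[0,4] N  >  k=3
[4,5] S\N  lex  "heard"
[0,5] S  <  k=4

[0,5] S   <
  [0,4] N   >
    [0,3] N/NP   <
      [0,2] PP/N   >
        [0,1] "on" : (PP/N)/N
        [1,2] "map" : N
      [2,3] "which" : (N/NP)\(PP/N)
    [3,4] "quickly" : NP
  [4,5] "heard" : S\N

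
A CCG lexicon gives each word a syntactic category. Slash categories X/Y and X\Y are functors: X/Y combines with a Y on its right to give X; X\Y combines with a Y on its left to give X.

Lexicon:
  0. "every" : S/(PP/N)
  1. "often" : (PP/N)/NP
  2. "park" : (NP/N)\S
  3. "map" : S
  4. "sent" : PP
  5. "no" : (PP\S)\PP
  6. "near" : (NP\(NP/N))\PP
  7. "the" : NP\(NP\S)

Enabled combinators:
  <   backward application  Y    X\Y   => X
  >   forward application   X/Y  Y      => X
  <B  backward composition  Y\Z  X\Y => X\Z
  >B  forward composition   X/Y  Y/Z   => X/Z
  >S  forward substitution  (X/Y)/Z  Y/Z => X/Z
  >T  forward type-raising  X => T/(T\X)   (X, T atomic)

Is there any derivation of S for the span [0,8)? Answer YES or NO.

[0,8] S   >
  [0,1] "every" : S/(PP/N)
  [1,8] PP/N   >
    [1,2] "often" : (PP/N)/NP
    [2,8] NP   <
      [2,7] NP\S   <B
        [2,3] "park" : (NP/N)\S
        [3,7] NP\(NP/N)   <
          [3,6] PP   <
            [3,4] "map" : S
            [4,6] PP\S   <
              [4,5] "sent" : PP
              [5,6] "no" : (PP\S)\PP
          [6,7] "near" : (NP\(NP/N))\PP
      [7,8] "the" : NP\(NP\S)

YES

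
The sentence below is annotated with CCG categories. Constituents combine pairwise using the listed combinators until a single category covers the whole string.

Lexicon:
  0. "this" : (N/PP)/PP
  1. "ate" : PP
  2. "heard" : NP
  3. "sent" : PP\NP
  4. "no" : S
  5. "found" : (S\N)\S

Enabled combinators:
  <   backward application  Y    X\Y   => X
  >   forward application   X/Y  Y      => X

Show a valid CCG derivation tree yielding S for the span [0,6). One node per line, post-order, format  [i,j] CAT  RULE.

[0,6] S   <
  [0,4] N   >
    [0,2] N/PP   >
      [0,1] "this" : (N/PP)/PP
      [1,2] "ate" : PP
    [2,4] PP   <
      [2,3] "heard" : NP
      [3,4] "sent" : PP\NP
  [4,6] S\N   <
    [4,5] "no" : S
    [5,6] "found" : (S\N)\S

[0,1] (N/PP)/PP  lex  "this"
[1,2] PP  lex  "ate"
[0,2] N/PP  >  k=1
[2,3] NP  lex  "heard"
[3,4] PP\NP  lex  "sent"
[2,4] PP  <  k=3
[0,4] N  >  k=2
[4,5] S  lex  "no"
[5,6] (S\N)\S  lex  "found"
[4,6] S\N  <  k=5
[0,6] S  <  k=4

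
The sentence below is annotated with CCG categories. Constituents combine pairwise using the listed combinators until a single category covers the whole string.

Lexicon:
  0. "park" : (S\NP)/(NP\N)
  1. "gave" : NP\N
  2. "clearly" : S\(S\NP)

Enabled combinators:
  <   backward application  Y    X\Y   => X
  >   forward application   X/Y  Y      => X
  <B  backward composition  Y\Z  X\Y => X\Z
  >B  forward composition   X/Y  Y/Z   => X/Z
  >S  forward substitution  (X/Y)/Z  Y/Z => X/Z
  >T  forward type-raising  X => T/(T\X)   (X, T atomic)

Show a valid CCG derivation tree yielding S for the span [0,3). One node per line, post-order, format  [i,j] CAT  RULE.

[0,3] S   <
  [0,2] S\NP   >
    [0,1] "park" : (S\NP)/(NP\N)
    [1,2] "gave" : NP\N
  [2,3] "clearly" : S\(S\NP)

[0,1] (S\NP)/(NP\N)  lex  "park"
[1,2] NP\N  lex  "gave"
[0,2] S\NP  >  k=1
[2,3] S\(S\NP)  lex  "clearly"
[0,3] S  <  k=2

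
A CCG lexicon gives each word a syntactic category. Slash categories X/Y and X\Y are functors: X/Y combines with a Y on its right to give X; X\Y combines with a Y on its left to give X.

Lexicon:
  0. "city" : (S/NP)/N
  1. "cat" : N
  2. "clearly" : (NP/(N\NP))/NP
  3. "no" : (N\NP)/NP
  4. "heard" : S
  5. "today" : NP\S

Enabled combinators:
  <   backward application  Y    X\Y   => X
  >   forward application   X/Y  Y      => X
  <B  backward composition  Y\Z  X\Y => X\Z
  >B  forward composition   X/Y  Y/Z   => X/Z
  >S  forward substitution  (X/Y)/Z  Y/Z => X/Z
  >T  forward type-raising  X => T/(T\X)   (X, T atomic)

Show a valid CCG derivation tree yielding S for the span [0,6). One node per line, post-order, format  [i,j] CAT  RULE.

[0,6] S   >
  [0,4] S/NP   >B
    [0,2] S/NP   >
      [0,1] "city" : (S/NP)/N
      [1,2] "cat" : N
    [2,4] NP/NP   >S
      [2,3] "clearly" : (NP/(N\NP))/NP
      [3,4] "no" : (N\NP)/NP
  [4,6] NP   <
    [4,5] "heard" : S
    [5,6] "today" : NP\S

[0,1] (S/NP)/N  lex  "city"
[1,2] N  lex  "cat"
[0,2] S/NP  >  k=1
[2,3] (NP/(N\NP))/NP  lex  "clearly"
[3,4] (N\NP)/NP  lex  "no"
[2,4] NP/NP  >S  k=3
[0,4] S/NP  >B  k=2
[4,5] S  lex  "heard"
[5,6] NP\S  lex  "today"
[4,6] NP  <  k=5
[0,6] S  >  k=4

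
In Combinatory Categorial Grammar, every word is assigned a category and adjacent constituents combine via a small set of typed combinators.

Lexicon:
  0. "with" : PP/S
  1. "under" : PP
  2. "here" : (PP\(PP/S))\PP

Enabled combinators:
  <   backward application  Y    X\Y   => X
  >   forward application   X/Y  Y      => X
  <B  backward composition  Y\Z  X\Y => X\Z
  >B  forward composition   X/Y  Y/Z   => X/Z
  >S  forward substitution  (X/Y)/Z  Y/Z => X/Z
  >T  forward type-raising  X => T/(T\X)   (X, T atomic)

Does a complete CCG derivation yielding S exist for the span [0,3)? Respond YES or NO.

PP/S PP (PP\(PP/S))\PP
CKY chart[0,3] = {N/(N\PP), NP/(NP\PP), PP, PP/(PP\PP), S/(S\PP)}; S ∉ chart

NO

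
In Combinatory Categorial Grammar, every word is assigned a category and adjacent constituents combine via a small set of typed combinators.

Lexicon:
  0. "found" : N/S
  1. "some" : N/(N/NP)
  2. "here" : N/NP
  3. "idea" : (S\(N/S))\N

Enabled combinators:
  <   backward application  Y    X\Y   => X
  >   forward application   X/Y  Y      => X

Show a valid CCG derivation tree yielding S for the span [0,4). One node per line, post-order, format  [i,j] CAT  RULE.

[0,4] S   <
  [0,1] "found" : N/S
  [1,4] S\(N/S)   <
    [1,3] N   >
      [1,2] "some" : N/(N/NP)
      [2,3] "here" : N/NP
    [3,4] "idea" : (S\(N/S))\N

[0,1] N/S  lex  "found"
[1,2] N/(N/NP)  lex  "some"
[2,3] N/NP  lex  "here"
[1,3] N  >  k=2
[3,4] (S\(N/S))\N  lex  "idea"
[1,4] S\(N/S)  <  k=3
[0,4] S  <  k=1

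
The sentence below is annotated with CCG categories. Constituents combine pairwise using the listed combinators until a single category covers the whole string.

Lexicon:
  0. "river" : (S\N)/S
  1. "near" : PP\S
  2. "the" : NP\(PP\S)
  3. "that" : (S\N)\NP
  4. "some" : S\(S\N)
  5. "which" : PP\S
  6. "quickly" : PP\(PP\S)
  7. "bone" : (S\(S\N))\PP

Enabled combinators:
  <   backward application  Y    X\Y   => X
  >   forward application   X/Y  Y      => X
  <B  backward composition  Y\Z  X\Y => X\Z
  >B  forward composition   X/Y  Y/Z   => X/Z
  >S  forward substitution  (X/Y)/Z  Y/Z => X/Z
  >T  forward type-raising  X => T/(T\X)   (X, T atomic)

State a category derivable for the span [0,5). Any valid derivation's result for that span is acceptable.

S\N

[0,8] S   <
  [0,5] S\N   >
    [0,1] "river" : (S\N)/S
    [1,5] S   <
      [1,4] S\N   <
        [1,3] NP   <
          [1,2] "near" : PP\S
          [2,3] "the" : NP\(PP\S)
        [3,4] "that" : (S\N)\NP
      [4,5] "some" : S\(S\N)
  [5,8] S\(S\N)   <
    [5,7] PP   <
      [5,6] "which" : PP\S
      [6,7] "quickly" : PP\(PP\S)
    [7,8] "bone" : (S\(S\N))\PP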